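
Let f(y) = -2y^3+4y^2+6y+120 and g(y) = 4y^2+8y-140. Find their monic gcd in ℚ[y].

y-5

Repeated division with remainder:
  -2y^3+4y^2+6y+120 = (-(1/2)y+2)(4y^2+8y-140) + (-80y+400)
  4y^2+8y-140 = (-(1/20)y-7/20)(-80y+400) + (0)
Last nonzero remainder: -80y+400. Dividing through by -80 gives the monic gcd y-5.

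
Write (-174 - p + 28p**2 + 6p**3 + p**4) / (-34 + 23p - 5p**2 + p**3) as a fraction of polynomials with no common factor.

(87 + 44p + 8p**2 + p**3)/(17 - 3p + p**2)

By polynomial division,
  p**4 + 6p**3 + 28p**2 - p - 174 = (p + 11)(p**3 - 5p**2 + 23p - 34) + (60p**2 - 220p + 200)
  p**3 - 5p**2 + 23p - 34 = ((1/60)p - 1/45)(60p**2 - 220p + 200) + ((133/9)p - 266/9)
  60p**2 - 220p + 200 = ((540/133)p - 900/133)((133/9)p - 266/9) + (0)
Last nonzero remainder: (133/9)p - 266/9. Dividing through by 133/9 gives the monic gcd p - 2.
Cancel p - 2 from numerator and denominator to get the reduced form.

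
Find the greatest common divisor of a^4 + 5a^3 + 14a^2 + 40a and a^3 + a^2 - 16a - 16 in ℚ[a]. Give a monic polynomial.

Euclidean algorithm in ℚ[a]:
  a^4 + 5a^3 + 14a^2 + 40a = (a + 4)(a^3 + a^2 - 16a - 16) + (26a^2 + 120a + 64)
  a^3 + a^2 - 16a - 16 = ((1/26)a - 47/338)(26a^2 + 120a + 64) + (-(300/169)a - 1200/169)
  26a^2 + 120a + 64 = (-(2197/150)a - 676/75)(-(300/169)a - 1200/169) + (0)
Last nonzero remainder: -(300/169)a - 1200/169. Dividing through by -300/169 gives the monic gcd a + 4.

a + 4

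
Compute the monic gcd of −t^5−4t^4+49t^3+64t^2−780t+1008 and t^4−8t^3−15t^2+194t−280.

t^2−6t+8

Repeated division with remainder:
  −t^5−4t^4+49t^3+64t^2−780t+1008 = (−t−12)(t^4−8t^3−15t^2+194t−280) + (−62t^3+78t^2+1268t−2352)
  t^4−8t^3−15t^2+194t−280 = (−(1/62)t+209/1922)(−62t^3+78t^2+1268t−2352) + (−(2912/961)t^2+(17472/961)t−23296/961)
  −62t^3+78t^2+1268t−2352 = ((29791/1456)t+20181/208)(−(2912/961)t^2+(17472/961)t−23296/961) + (0)
Last nonzero remainder: −(2912/961)t^2+(17472/961)t−23296/961. Dividing through by −2912/961 gives the monic gcd t^2−6t+8.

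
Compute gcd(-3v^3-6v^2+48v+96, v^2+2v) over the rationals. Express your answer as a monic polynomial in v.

v+2

Repeated division with remainder:
  -3v^3-6v^2+48v+96 = (-3v)(v^2+2v) + (48v+96)
  v^2+2v = ((1/48)v)(48v+96) + (0)
Last nonzero remainder: 48v+96. Dividing through by 48 gives the monic gcd v+2.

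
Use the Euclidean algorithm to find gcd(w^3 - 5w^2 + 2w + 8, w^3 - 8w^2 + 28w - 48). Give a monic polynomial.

Repeated division with remainder:
  w^3 - 5w^2 + 2w + 8 = (w^3 - 8w^2 + 28w - 48) + (3w^2 - 26w + 56)
  w^3 - 8w^2 + 28w - 48 = ((1/3)w + 2/9)(3w^2 - 26w + 56) + ((136/9)w - 544/9)
  3w^2 - 26w + 56 = ((27/136)w - 63/68)((136/9)w - 544/9) + (0)
Last nonzero remainder: (136/9)w - 544/9. Dividing through by 136/9 gives the monic gcd w - 4.

w - 4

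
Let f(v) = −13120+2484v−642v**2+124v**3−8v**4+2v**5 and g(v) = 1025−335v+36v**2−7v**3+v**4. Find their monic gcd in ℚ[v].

By polynomial division,
  2v**5−8v**4+124v**3−642v**2+2484v−13120 = (2v+6)(v**4−7v**3+36v**2−335v+1025) + (94v**3−188v**2+2444v−19270)
  v**4−7v**3+36v**2−335v+1025 = ((1/94)v−5/94)(94v**3−188v**2+2444v−19270) + (0)
Last nonzero remainder: 94v**3−188v**2+2444v−19270. Dividing through by 94 gives the monic gcd v**3−2v**2+26v−205.

−205+26v−2v**2+v**3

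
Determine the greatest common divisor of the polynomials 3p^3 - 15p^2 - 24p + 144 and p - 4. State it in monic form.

p - 4

Euclidean algorithm in ℚ[p]:
  3p^3 - 15p^2 - 24p + 144 = (3p^2 - 3p - 36)(p - 4) + (0)
The last nonzero remainder p - 4 is already monic.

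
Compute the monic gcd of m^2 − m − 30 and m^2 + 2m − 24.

1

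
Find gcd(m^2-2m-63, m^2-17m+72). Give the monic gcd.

m-9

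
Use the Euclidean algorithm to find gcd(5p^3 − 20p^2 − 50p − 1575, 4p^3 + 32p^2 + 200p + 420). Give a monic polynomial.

p^2 + 5p + 35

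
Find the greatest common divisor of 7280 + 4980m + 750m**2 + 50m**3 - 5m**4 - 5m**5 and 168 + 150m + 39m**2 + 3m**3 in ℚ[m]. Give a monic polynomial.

By polynomial division,
  -5m**5 - 5m**4 + 50m**3 + 750m**2 + 4980m + 7280 = (-(5/3)m**2 + 20m - 160)(3m**3 + 39m**2 + 150m + 168) + (4270m**2 + 25620m + 34160)
  3m**3 + 39m**2 + 150m + 168 = ((3/4270)m + 3/610)(4270m**2 + 25620m + 34160) + (0)
Last nonzero remainder: 4270m**2 + 25620m + 34160. Dividing through by 4270 gives the monic gcd m**2 + 6m + 8.

8 + 6m + m**2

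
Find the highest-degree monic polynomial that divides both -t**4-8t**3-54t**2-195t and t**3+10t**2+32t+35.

Euclidean algorithm in ℚ[t]:
  -t**4-8t**3-54t**2-195t = (-t+2)(t**3+10t**2+32t+35) + (-42t**2-224t-70)
  t**3+10t**2+32t+35 = (-(1/42)t-1/9)(-42t**2-224t-70) + ((49/9)t+245/9)
  -42t**2-224t-70 = (-(54/7)t-18/7)((49/9)t+245/9) + (0)
Last nonzero remainder: (49/9)t+245/9. Dividing through by 49/9 gives the monic gcd t+5.

t+5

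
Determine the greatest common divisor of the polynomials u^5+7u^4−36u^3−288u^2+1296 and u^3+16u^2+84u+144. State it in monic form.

By polynomial division,
  u^5+7u^4−36u^3−288u^2+1296 = (u^2−9u+24)(u^3+16u^2+84u+144) + (−60u^2−720u−2160)
  u^3+16u^2+84u+144 = (−(1/60)u−1/15)(−60u^2−720u−2160) + (0)
Last nonzero remainder: −60u^2−720u−2160. Dividing through by −60 gives the monic gcd u^2+12u+36.

u^2+12u+36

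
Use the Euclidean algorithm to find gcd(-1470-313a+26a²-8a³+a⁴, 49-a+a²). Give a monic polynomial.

Euclidean algorithm in ℚ[a]:
  a⁴-8a³+26a²-313a-1470 = (a²-7a-30)(a²-a+49) + (0)
The last nonzero remainder a²-a+49 is already monic.

49-a+a²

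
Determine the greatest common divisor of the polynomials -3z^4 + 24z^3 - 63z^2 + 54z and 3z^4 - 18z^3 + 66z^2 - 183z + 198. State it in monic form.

By polynomial division,
  -3z^4 + 24z^3 - 63z^2 + 54z = (-1)(3z^4 - 18z^3 + 66z^2 - 183z + 198) + (6z^3 + 3z^2 - 129z + 198)
  3z^4 - 18z^3 + 66z^2 - 183z + 198 = ((1/2)z - 13/4)(6z^3 + 3z^2 - 129z + 198) + ((561/4)z^2 - (2805/4)z + 1683/2)
  6z^3 + 3z^2 - 129z + 198 = ((8/187)z + 4/17)((561/4)z^2 - (2805/4)z + 1683/2) + (0)
Last nonzero remainder: (561/4)z^2 - (2805/4)z + 1683/2. Dividing through by 561/4 gives the monic gcd z^2 - 5z + 6.

z^2 - 5z + 6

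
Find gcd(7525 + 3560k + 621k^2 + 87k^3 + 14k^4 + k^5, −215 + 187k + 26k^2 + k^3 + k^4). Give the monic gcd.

Repeated division with remainder:
  k^5 + 14k^4 + 87k^3 + 621k^2 + 3560k + 7525 = (k + 13)(k^4 + k^3 + 26k^2 + 187k − 215) + (48k^3 + 96k^2 + 1344k + 10320)
  k^4 + k^3 + 26k^2 + 187k − 215 = ((1/48)k − 1/48)(48k^3 + 96k^2 + 1344k + 10320) + (0)
Last nonzero remainder: 48k^3 + 96k^2 + 1344k + 10320. Dividing through by 48 gives the monic gcd k^3 + 2k^2 + 28k + 215.

215 + 28k + 2k^2 + k^3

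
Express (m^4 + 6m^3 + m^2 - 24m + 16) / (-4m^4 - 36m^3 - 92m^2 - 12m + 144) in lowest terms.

(-m^2 - 3m + 4)/(4m^2 + 24m + 36)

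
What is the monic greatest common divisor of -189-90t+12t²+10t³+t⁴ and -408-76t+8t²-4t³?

3+t

By polynomial division,
  t⁴+10t³+12t²-90t-189 = (-(1/4)t-3)(-4t³+8t²-76t-408) + (17t²-420t-1413)
  -4t³+8t²-76t-408 = (-(4/17)t-1544/289)(17t²-420t-1413) + (-(766528/289)t-2299584/289)
  17t²-420t-1413 = (-(4913/766528)t+136119/766528)(-(766528/289)t-2299584/289) + (0)
Last nonzero remainder: -(766528/289)t-2299584/289. Dividing through by -766528/289 gives the monic gcd t+3.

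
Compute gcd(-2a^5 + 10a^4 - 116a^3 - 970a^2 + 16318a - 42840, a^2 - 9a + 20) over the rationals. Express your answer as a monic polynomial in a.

Repeated division with remainder:
  -2a^5 + 10a^4 - 116a^3 - 970a^2 + 16318a - 42840 = (-2a^3 - 8a^2 - 148a - 2142)(a^2 - 9a + 20) + (0)
The last nonzero remainder a^2 - 9a + 20 is already monic.

a^2 - 9a + 20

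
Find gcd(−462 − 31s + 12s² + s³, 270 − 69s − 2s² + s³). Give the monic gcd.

Euclidean algorithm in ℚ[s]:
  s³ + 12s² − 31s − 462 = (s³ − 2s² − 69s + 270) + (14s² + 38s − 732)
  s³ − 2s² − 69s + 270 = ((1/14)s − 33/98)(14s² + 38s − 732) + (−(192/49)s + 1152/49)
  14s² + 38s − 732 = (−(343/96)s − 2989/96)(−(192/49)s + 1152/49) + (0)
Last nonzero remainder: −(192/49)s + 1152/49. Dividing through by −192/49 gives the monic gcd s − 6.

−6 + s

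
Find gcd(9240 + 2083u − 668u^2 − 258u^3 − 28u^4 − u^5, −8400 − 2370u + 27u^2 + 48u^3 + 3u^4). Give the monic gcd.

40 + 13u + u^2

Euclidean algorithm in ℚ[u]:
  −u^5 − 28u^4 − 258u^3 − 668u^2 + 2083u + 9240 = (−(1/3)u − 4)(3u^4 + 48u^3 + 27u^2 − 2370u − 8400) + (−57u^3 − 1350u^2 − 10197u − 24360)
  3u^4 + 48u^3 + 27u^2 − 2370u − 8400 = (−(1/19)u + 146/361)(−57u^3 − 1350u^2 − 10197u − 24360) + ((13104/361)u^2 + (170352/361)u + 524160/361)
  −57u^3 − 1350u^2 − 10197u − 24360 = (−(6859/4368)u − 10469/624)((13104/361)u^2 + (170352/361)u + 524160/361) + (0)
Last nonzero remainder: (13104/361)u^2 + (170352/361)u + 524160/361. Dividing through by 13104/361 gives the monic gcd u^2 + 13u + 40.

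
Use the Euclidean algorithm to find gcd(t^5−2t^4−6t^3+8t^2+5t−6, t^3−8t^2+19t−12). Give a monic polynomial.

t^2−4t+3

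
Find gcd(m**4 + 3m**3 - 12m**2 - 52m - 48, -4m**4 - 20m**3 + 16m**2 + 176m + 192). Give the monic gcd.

Apply the Euclidean algorithm:
  m**4 + 3m**3 - 12m**2 - 52m - 48 = (-1/4)(-4m**4 - 20m**3 + 16m**2 + 176m + 192) + (-2m**3 - 8m**2 - 8m)
  -4m**4 - 20m**3 + 16m**2 + 176m + 192 = (2m + 2)(-2m**3 - 8m**2 - 8m) + (48m**2 + 192m + 192)
  -2m**3 - 8m**2 - 8m = (-(1/24)m)(48m**2 + 192m + 192) + (0)
Last nonzero remainder: 48m**2 + 192m + 192. Dividing through by 48 gives the monic gcd m**2 + 4m + 4.

m**2 + 4m + 4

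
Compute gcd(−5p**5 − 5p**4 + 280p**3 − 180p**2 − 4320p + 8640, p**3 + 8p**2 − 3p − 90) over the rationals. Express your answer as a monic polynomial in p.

p**2 + 3p − 18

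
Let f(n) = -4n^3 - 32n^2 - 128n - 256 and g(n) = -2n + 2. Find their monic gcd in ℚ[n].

1

Repeated division with remainder:
  -4n^3 - 32n^2 - 128n - 256 = (2n^2 + 18n + 82)(-2n + 2) + (-420)
  -2n + 2 = ((1/210)n - 1/210)(-420) + (0)
The last nonzero remainder is the constant -420, so the polynomials are coprime and gcd = 1.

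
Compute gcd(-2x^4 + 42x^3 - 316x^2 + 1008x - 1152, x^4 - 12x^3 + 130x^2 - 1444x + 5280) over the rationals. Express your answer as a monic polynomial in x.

Apply the Euclidean algorithm:
  -2x^4 + 42x^3 - 316x^2 + 1008x - 1152 = (-2)(x^4 - 12x^3 + 130x^2 - 1444x + 5280) + (18x^3 - 56x^2 - 1880x + 9408)
  x^4 - 12x^3 + 130x^2 - 1444x + 5280 = ((1/18)x - 40/81)(18x^3 - 56x^2 - 1880x + 9408) + ((16750/81)x^2 - (234500/81)x + 268000/27)
  18x^3 - 56x^2 - 1880x + 9408 = ((729/8375)x + 7938/8375)((16750/81)x^2 - (234500/81)x + 268000/27) + (0)
Last nonzero remainder: (16750/81)x^2 - (234500/81)x + 268000/27. Dividing through by 16750/81 gives the monic gcd x^2 - 14x + 48.

x^2 - 14x + 48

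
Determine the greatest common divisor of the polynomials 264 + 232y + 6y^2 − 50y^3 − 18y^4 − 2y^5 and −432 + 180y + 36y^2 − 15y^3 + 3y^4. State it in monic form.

−6 + y + y^2

Euclidean algorithm in ℚ[y]:
  −2y^5 − 18y^4 − 50y^3 + 6y^2 + 232y + 264 = (−(2/3)y − 28/3)(3y^4 − 15y^3 + 36y^2 + 180y − 432) + (−166y^3 + 462y^2 + 1624y − 3768)
  3y^4 − 15y^3 + 36y^2 + 180y − 432 = (−(3/166)y + 276/6889)(−166y^3 + 462y^2 + 1624y − 3768) + ((322680/6889)y^2 + (322680/6889)y − 1936080/6889)
  −166y^3 + 462y^2 + 1624y − 3768 = (−(571787/161340)y + 1081573/80670)((322680/6889)y^2 + (322680/6889)y − 1936080/6889) + (0)
Last nonzero remainder: (322680/6889)y^2 + (322680/6889)y − 1936080/6889. Dividing through by 322680/6889 gives the monic gcd y^2 + y − 6.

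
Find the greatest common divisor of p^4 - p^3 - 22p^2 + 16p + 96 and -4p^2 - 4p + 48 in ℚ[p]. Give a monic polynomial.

p^2 + p - 12

Apply the Euclidean algorithm:
  p^4 - p^3 - 22p^2 + 16p + 96 = (-(1/4)p^2 + (1/2)p + 2)(-4p^2 - 4p + 48) + (0)
Last nonzero remainder: -4p^2 - 4p + 48. Dividing through by -4 gives the monic gcd p^2 + p - 12.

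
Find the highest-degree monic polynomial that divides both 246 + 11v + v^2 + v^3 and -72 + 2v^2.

6 + v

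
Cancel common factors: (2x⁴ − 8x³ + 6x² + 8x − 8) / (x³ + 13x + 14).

(2x³ − 10x² + 16x − 8)/(x² − x + 14)

By polynomial division,
  2x⁴ − 8x³ + 6x² + 8x − 8 = (2x − 8)(x³ + 13x + 14) + (−20x² + 84x + 104)
  x³ + 13x + 14 = (−(1/20)x − 21/100)(−20x² + 84x + 104) + ((896/25)x + 896/25)
  −20x² + 84x + 104 = (−(125/224)x + 325/112)((896/25)x + 896/25) + (0)
Last nonzero remainder: (896/25)x + 896/25. Dividing through by 896/25 gives the monic gcd x + 1.
Cancel x + 1 from numerator and denominator to get the reduced form.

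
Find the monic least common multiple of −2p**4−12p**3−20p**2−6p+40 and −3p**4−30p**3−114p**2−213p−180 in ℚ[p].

Apply the Euclidean algorithm:
  −2p**4−12p**3−20p**2−6p+40 = (2/3)(−3p**4−30p**3−114p**2−213p−180) + (8p**3+56p**2+136p+160)
  −3p**4−30p**3−114p**2−213p−180 = (−(3/8)p−9/8)(8p**3+56p**2+136p+160) + (0)
Last nonzero remainder: 8p**3+56p**2+136p+160. Dividing through by 8 gives the monic gcd p**3+7p**2+17p+20.
Then lcm(f, g) = f·g / gcd(f, g); expanding and making the result monic gives the answer.

p**5+9p**4+28p**3+33p**2−11p−60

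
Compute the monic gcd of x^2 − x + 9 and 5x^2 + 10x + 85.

1

Euclidean algorithm in ℚ[x]:
  x^2 − x + 9 = (1/5)(5x^2 + 10x + 85) + (−3x − 8)
  5x^2 + 10x + 85 = (−(5/3)x + 10/9)(−3x − 8) + (845/9)
  −3x − 8 = (−(27/845)x − 72/845)(845/9) + (0)
The last nonzero remainder is the constant 845/9, so the polynomials are coprime and gcd = 1.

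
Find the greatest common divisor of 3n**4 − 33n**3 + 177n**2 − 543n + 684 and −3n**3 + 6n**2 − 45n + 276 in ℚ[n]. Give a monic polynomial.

n − 4

By polynomial division,
  3n**4 − 33n**3 + 177n**2 − 543n + 684 = (−n + 9)(−3n**3 + 6n**2 − 45n + 276) + (78n**2 + 138n − 1800)
  −3n**3 + 6n**2 − 45n + 276 = (−(1/26)n + 49/338)(78n**2 + 138n − 1800) + (−(22686/169)n + 90744/169)
  78n**2 + 138n − 1800 = (−(2197/3781)n − 12675/3781)(−(22686/169)n + 90744/169) + (0)
Last nonzero remainder: −(22686/169)n + 90744/169. Dividing through by −22686/169 gives the monic gcd n − 4.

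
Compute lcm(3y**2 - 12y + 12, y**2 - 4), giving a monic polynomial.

Repeated division with remainder:
  3y**2 - 12y + 12 = (3)(y**2 - 4) + (-12y + 24)
  y**2 - 4 = (-(1/12)y - 1/6)(-12y + 24) + (0)
Last nonzero remainder: -12y + 24. Dividing through by -12 gives the monic gcd y - 2.
Then lcm(f, g) = f·g / gcd(f, g); expanding and making the result monic gives the answer.

y**3 - 2y**2 - 4y + 8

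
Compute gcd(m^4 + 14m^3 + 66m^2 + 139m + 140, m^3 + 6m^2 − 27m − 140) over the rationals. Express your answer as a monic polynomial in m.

Euclidean algorithm in ℚ[m]:
  m^4 + 14m^3 + 66m^2 + 139m + 140 = (m + 8)(m^3 + 6m^2 − 27m − 140) + (45m^2 + 495m + 1260)
  m^3 + 6m^2 − 27m − 140 = ((1/45)m − 1/9)(45m^2 + 495m + 1260) + (0)
Last nonzero remainder: 45m^2 + 495m + 1260. Dividing through by 45 gives the monic gcd m^2 + 11m + 28.

m^2 + 11m + 28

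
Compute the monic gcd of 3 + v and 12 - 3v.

1

Euclidean algorithm in ℚ[v]:
  v + 3 = (-1/3)(-3v + 12) + (7)
  -3v + 12 = (-(3/7)v + 12/7)(7) + (0)
The last nonzero remainder is the constant 7, so the polynomials are coprime and gcd = 1.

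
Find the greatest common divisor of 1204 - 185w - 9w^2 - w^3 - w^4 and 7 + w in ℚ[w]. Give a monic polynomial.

7 + w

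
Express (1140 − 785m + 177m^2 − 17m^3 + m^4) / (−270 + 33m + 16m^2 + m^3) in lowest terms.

(−380 + 135m − 14m^2 + m^3)/(90 + 19m + m^2)

By polynomial division,
  m^4 − 17m^3 + 177m^2 − 785m + 1140 = (m − 33)(m^3 + 16m^2 + 33m − 270) + (672m^2 + 574m − 7770)
  m^3 + 16m^2 + 33m − 270 = ((1/672)m + 727/32256)(672m^2 + 574m − 7770) + ((72865/2304)m − 72865/768)
  672m^2 + 574m − 7770 = ((1548288/72865)m + 1193472/14573)((72865/2304)m − 72865/768) + (0)
Last nonzero remainder: (72865/2304)m − 72865/768. Dividing through by 72865/2304 gives the monic gcd m − 3.
Cancel m − 3 from numerator and denominator to get the reduced form.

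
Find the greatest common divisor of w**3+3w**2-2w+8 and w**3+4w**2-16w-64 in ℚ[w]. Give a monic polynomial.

Repeated division with remainder:
  w**3+3w**2-2w+8 = (w**3+4w**2-16w-64) + (-w**2+14w+72)
  w**3+4w**2-16w-64 = (-w-18)(-w**2+14w+72) + (308w+1232)
  -w**2+14w+72 = (-(1/308)w+9/154)(308w+1232) + (0)
Last nonzero remainder: 308w+1232. Dividing through by 308 gives the monic gcd w+4.

w+4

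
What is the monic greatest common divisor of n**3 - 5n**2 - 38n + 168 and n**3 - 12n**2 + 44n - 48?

Apply the Euclidean algorithm:
  n**3 - 5n**2 - 38n + 168 = (n**3 - 12n**2 + 44n - 48) + (7n**2 - 82n + 216)
  n**3 - 12n**2 + 44n - 48 = ((1/7)n - 2/49)(7n**2 - 82n + 216) + ((480/49)n - 1920/49)
  7n**2 - 82n + 216 = ((343/480)n - 441/80)((480/49)n - 1920/49) + (0)
Last nonzero remainder: (480/49)n - 1920/49. Dividing through by 480/49 gives the monic gcd n - 4.

n - 4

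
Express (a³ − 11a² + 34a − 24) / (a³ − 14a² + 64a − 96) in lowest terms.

(a − 1)/(a − 4)

Euclidean algorithm in ℚ[a]:
  a³ − 11a² + 34a − 24 = (a³ − 14a² + 64a − 96) + (3a² − 30a + 72)
  a³ − 14a² + 64a − 96 = ((1/3)a − 4/3)(3a² − 30a + 72) + (0)
Last nonzero remainder: 3a² − 30a + 72. Dividing through by 3 gives the monic gcd a² − 10a + 24.
Cancel a² − 10a + 24 from numerator and denominator to get the reduced form.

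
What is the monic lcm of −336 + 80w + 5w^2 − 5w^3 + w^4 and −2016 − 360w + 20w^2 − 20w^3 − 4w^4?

−2016 + 144w + 110w^2 − 25w^3 + w^4 + w^5

By polynomial division,
  w^4 − 5w^3 + 5w^2 + 80w − 336 = (−1/4)(−4w^4 − 20w^3 + 20w^2 − 360w − 2016) + (−10w^3 + 10w^2 − 10w − 840)
  −4w^4 − 20w^3 + 20w^2 − 360w − 2016 = ((2/5)w + 12/5)(−10w^3 + 10w^2 − 10w − 840) + (0)
Last nonzero remainder: −10w^3 + 10w^2 − 10w − 840. Dividing through by −10 gives the monic gcd w^3 − w^2 + w + 84.
Then lcm(f, g) = f·g / gcd(f, g); expanding and making the result monic gives the answer.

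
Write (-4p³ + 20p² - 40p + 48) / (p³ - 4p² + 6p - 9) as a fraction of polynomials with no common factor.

Apply the Euclidean algorithm:
  -4p³ + 20p² - 40p + 48 = (-4)(p³ - 4p² + 6p - 9) + (4p² - 16p + 12)
  p³ - 4p² + 6p - 9 = ((1/4)p)(4p² - 16p + 12) + (3p - 9)
  4p² - 16p + 12 = ((4/3)p - 4/3)(3p - 9) + (0)
Last nonzero remainder: 3p - 9. Dividing through by 3 gives the monic gcd p - 3.
Cancel p - 3 from numerator and denominator to get the reduced form.

(-4p² + 8p - 16)/(p² - p + 3)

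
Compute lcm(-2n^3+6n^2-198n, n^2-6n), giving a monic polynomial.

Apply the Euclidean algorithm:
  -2n^3+6n^2-198n = (-2n-6)(n^2-6n) + (-234n)
  n^2-6n = (-(1/234)n+1/39)(-234n) + (0)
Last nonzero remainder: -234n. Dividing through by -234 gives the monic gcd n.
Then lcm(f, g) = f·g / gcd(f, g); expanding and making the result monic gives the answer.

n^4-9n^3+117n^2-594n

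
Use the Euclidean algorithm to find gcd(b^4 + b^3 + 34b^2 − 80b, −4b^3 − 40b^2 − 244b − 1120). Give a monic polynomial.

b^2 + 3b + 40

Apply the Euclidean algorithm:
  b^4 + b^3 + 34b^2 − 80b = (−(1/4)b + 9/4)(−4b^3 − 40b^2 − 244b − 1120) + (63b^2 + 189b + 2520)
  −4b^3 − 40b^2 − 244b − 1120 = (−(4/63)b − 4/9)(63b^2 + 189b + 2520) + (0)
Last nonzero remainder: 63b^2 + 189b + 2520. Dividing through by 63 gives the monic gcd b^2 + 3b + 40.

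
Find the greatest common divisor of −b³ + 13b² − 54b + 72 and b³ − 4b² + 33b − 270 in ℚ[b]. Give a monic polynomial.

Euclidean algorithm in ℚ[b]:
  −b³ + 13b² − 54b + 72 = (−1)(b³ − 4b² + 33b − 270) + (9b² − 21b − 198)
  b³ − 4b² + 33b − 270 = ((1/9)b − 5/27)(9b² − 21b − 198) + ((460/9)b − 920/3)
  9b² − 21b − 198 = ((81/460)b + 297/460)((460/9)b − 920/3) + (0)
Last nonzero remainder: (460/9)b − 920/3. Dividing through by 460/9 gives the monic gcd b − 6.

b − 6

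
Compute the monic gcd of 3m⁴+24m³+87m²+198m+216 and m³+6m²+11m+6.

m+3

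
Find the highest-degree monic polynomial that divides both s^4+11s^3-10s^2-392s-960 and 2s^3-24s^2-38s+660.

s^2-s-30

By polynomial division,
  s^4+11s^3-10s^2-392s-960 = ((1/2)s+23/2)(2s^3-24s^2-38s+660) + (285s^2-285s-8550)
  2s^3-24s^2-38s+660 = ((2/285)s-22/285)(285s^2-285s-8550) + (0)
Last nonzero remainder: 285s^2-285s-8550. Dividing through by 285 gives the monic gcd s^2-s-30.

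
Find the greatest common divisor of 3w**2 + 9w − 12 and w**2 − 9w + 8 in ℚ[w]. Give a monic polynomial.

w − 1

Euclidean algorithm in ℚ[w]:
  3w**2 + 9w − 12 = (3)(w**2 − 9w + 8) + (36w − 36)
  w**2 − 9w + 8 = ((1/36)w − 2/9)(36w − 36) + (0)
Last nonzero remainder: 36w − 36. Dividing through by 36 gives the monic gcd w − 1.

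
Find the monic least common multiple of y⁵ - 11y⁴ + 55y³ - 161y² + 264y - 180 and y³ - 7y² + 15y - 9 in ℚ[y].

y⁶ - 12y⁵ + 66y⁴ - 216y³ + 425y² - 444y + 180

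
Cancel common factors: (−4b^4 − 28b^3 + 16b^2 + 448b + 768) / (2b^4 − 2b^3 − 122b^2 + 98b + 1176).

(−2b^2 − 16b − 32)/(b^2 − 49)

Euclidean algorithm in ℚ[b]:
  −4b^4 − 28b^3 + 16b^2 + 448b + 768 = (−2)(2b^4 − 2b^3 − 122b^2 + 98b + 1176) + (−32b^3 − 228b^2 + 644b + 3120)
  2b^4 − 2b^3 − 122b^2 + 98b + 1176 = (−(1/16)b + 65/128)(−32b^3 − 228b^2 + 644b + 3120) + ((1089/32)b^2 − (1089/32)b − 3267/8)
  −32b^3 − 228b^2 + 644b + 3120 = (−(1024/1089)b − 8320/1089)((1089/32)b^2 − (1089/32)b − 3267/8) + (0)
Last nonzero remainder: (1089/32)b^2 − (1089/32)b − 3267/8. Dividing through by 1089/32 gives the monic gcd b^2 − b − 12.
Cancel b^2 − b − 12 from numerator and denominator to get the reduced form.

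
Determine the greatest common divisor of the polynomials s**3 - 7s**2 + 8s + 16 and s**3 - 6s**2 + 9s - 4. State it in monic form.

s - 4

Apply the Euclidean algorithm:
  s**3 - 7s**2 + 8s + 16 = (s**3 - 6s**2 + 9s - 4) + (-s**2 - s + 20)
  s**3 - 6s**2 + 9s - 4 = (-s + 7)(-s**2 - s + 20) + (36s - 144)
  -s**2 - s + 20 = (-(1/36)s - 5/36)(36s - 144) + (0)
Last nonzero remainder: 36s - 144. Dividing through by 36 gives the monic gcd s - 4.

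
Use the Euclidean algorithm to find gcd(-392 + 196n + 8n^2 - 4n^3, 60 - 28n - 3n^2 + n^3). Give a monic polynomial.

By polynomial division,
  -4n^3 + 8n^2 + 196n - 392 = (-4)(n^3 - 3n^2 - 28n + 60) + (-4n^2 + 84n - 152)
  n^3 - 3n^2 - 28n + 60 = (-(1/4)n - 9/2)(-4n^2 + 84n - 152) + (312n - 624)
  -4n^2 + 84n - 152 = (-(1/78)n + 19/78)(312n - 624) + (0)
Last nonzero remainder: 312n - 624. Dividing through by 312 gives the monic gcd n - 2.

-2 + n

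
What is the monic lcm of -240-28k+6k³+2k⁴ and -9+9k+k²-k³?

Repeated division with remainder:
  2k⁴+6k³-28k-240 = (-2k-8)(-k³+k²+9k-9) + (26k²+26k-312)
  -k³+k²+9k-9 = (-(1/26)k+1/13)(26k²+26k-312) + (-5k+15)
  26k²+26k-312 = (-(26/5)k-104/5)(-5k+15) + (0)
Last nonzero remainder: -5k+15. Dividing through by -5 gives the monic gcd k-3.
Then lcm(f, g) = f·g / gcd(f, g); expanding and making the result monic gives the answer.

360-198k-148k²-23k³+3k⁴+5k⁵+k⁶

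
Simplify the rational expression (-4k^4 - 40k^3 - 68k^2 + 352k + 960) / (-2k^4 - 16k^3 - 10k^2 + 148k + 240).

Repeated division with remainder:
  -4k^4 - 40k^3 - 68k^2 + 352k + 960 = (2)(-2k^4 - 16k^3 - 10k^2 + 148k + 240) + (-8k^3 - 48k^2 + 56k + 480)
  -2k^4 - 16k^3 - 10k^2 + 148k + 240 = ((1/4)k + 1/2)(-8k^3 - 48k^2 + 56k + 480) + (0)
Last nonzero remainder: -8k^3 - 48k^2 + 56k + 480. Dividing through by -8 gives the monic gcd k^3 + 6k^2 - 7k - 60.
Cancel k^3 + 6k^2 - 7k - 60 from numerator and denominator to get the reduced form.

(2k + 8)/(k + 2)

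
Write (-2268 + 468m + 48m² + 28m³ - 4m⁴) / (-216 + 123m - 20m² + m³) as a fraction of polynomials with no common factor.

Euclidean algorithm in ℚ[m]:
  -4m⁴ + 28m³ + 48m² + 468m - 2268 = (-4m - 52)(m³ - 20m² + 123m - 216) + (-500m² + 6000m - 13500)
  m³ - 20m² + 123m - 216 = (-(1/500)m + 2/125)(-500m² + 6000m - 13500) + (0)
Last nonzero remainder: -500m² + 6000m - 13500. Dividing through by -500 gives the monic gcd m² - 12m + 27.
Cancel m² - 12m + 27 from numerator and denominator to get the reduced form.

(-84 - 20m - 4m²)/(-8 + m)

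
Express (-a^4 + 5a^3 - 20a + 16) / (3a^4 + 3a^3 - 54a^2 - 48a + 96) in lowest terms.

(-a + 2)/(3a + 12)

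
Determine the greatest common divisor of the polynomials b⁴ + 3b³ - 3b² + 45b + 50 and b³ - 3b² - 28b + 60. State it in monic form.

Apply the Euclidean algorithm:
  b⁴ + 3b³ - 3b² + 45b + 50 = (b + 6)(b³ - 3b² - 28b + 60) + (43b² + 153b - 310)
  b³ - 3b² - 28b + 60 = ((1/43)b - 282/1849)(43b² + 153b - 310) + ((4704/1849)b + 23520/1849)
  43b² + 153b - 310 = ((79507/4704)b - 57319/2352)((4704/1849)b + 23520/1849) + (0)
Last nonzero remainder: (4704/1849)b + 23520/1849. Dividing through by 4704/1849 gives the monic gcd b + 5.

b + 5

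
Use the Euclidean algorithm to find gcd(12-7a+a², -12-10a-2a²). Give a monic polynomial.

1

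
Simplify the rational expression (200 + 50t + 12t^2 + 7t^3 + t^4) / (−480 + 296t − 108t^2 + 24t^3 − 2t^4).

By polynomial division,
  t^4 + 7t^3 + 12t^2 + 50t + 200 = (−1/2)(−2t^4 + 24t^3 − 108t^2 + 296t − 480) + (19t^3 − 42t^2 + 198t − 40)
  −2t^4 + 24t^3 − 108t^2 + 296t − 480 = (−(2/19)t + 372/361)(19t^3 − 42t^2 + 198t − 40) + (−(15840/361)t^2 + (31680/361)t − 158400/361)
  19t^3 − 42t^2 + 198t − 40 = (−(6859/15840)t + 361/3960)(−(15840/361)t^2 + (31680/361)t − 158400/361) + (0)
Last nonzero remainder: −(15840/361)t^2 + (31680/361)t − 158400/361. Dividing through by −15840/361 gives the monic gcd t^2 − 2t + 10.
Cancel t^2 − 2t + 10 from numerator and denominator to get the reduced form.

(−20 − 9t − t^2)/(48 − 20t + 2t^2)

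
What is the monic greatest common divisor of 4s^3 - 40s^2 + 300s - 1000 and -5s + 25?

s - 5

Euclidean algorithm in ℚ[s]:
  4s^3 - 40s^2 + 300s - 1000 = (-(4/5)s^2 + 4s - 40)(-5s + 25) + (0)
Last nonzero remainder: -5s + 25. Dividing through by -5 gives the monic gcd s - 5.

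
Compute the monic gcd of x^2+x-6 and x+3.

Apply the Euclidean algorithm:
  x^2+x-6 = (x-2)(x+3) + (0)
The last nonzero remainder x+3 is already monic.

x+3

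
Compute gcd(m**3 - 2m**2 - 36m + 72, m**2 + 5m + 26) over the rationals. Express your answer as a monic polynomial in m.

1

Repeated division with remainder:
  m**3 - 2m**2 - 36m + 72 = (m - 7)(m**2 + 5m + 26) + (-27m + 254)
  m**2 + 5m + 26 = (-(1/27)m - 389/729)(-27m + 254) + (117760/729)
  -27m + 254 = (-(19683/117760)m + 92583/58880)(117760/729) + (0)
The last nonzero remainder is the constant 117760/729, so the polynomials are coprime and gcd = 1.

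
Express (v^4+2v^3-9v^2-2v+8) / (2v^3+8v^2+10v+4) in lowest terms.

(v^3+v^2-10v+8)/(2v^2+6v+4)

Euclidean algorithm in ℚ[v]:
  v^4+2v^3-9v^2-2v+8 = ((1/2)v-1)(2v^3+8v^2+10v+4) + (-6v^2+6v+12)
  2v^3+8v^2+10v+4 = (-(1/3)v-5/3)(-6v^2+6v+12) + (24v+24)
  -6v^2+6v+12 = (-(1/4)v+1/2)(24v+24) + (0)
Last nonzero remainder: 24v+24. Dividing through by 24 gives the monic gcd v+1.
Cancel v+1 from numerator and denominator to get the reduced form.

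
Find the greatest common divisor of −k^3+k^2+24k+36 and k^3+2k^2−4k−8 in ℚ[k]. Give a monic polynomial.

k+2

Apply the Euclidean algorithm:
  −k^3+k^2+24k+36 = (−1)(k^3+2k^2−4k−8) + (3k^2+20k+28)
  k^3+2k^2−4k−8 = ((1/3)k−14/9)(3k^2+20k+28) + ((160/9)k+320/9)
  3k^2+20k+28 = ((27/160)k+63/80)((160/9)k+320/9) + (0)
Last nonzero remainder: (160/9)k+320/9. Dividing through by 160/9 gives the monic gcd k+2.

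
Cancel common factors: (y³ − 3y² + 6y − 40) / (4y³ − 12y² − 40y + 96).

(y² + y + 10)/(4y² + 4y − 24)

By polynomial division,
  y³ − 3y² + 6y − 40 = (1/4)(4y³ − 12y² − 40y + 96) + (16y − 64)
  4y³ − 12y² − 40y + 96 = ((1/4)y² + (1/4)y − 3/2)(16y − 64) + (0)
Last nonzero remainder: 16y − 64. Dividing through by 16 gives the monic gcd y − 4.
Cancel y − 4 from numerator and denominator to get the reduced form.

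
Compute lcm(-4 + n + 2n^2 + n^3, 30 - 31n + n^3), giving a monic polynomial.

120 - 34n - 63n^2 - 27n^3 + 3n^4 + n^5

Repeated division with remainder:
  n^3 + 2n^2 + n - 4 = (n^3 - 31n + 30) + (2n^2 + 32n - 34)
  n^3 - 31n + 30 = ((1/2)n - 8)(2n^2 + 32n - 34) + (242n - 242)
  2n^2 + 32n - 34 = ((1/121)n + 17/121)(242n - 242) + (0)
Last nonzero remainder: 242n - 242. Dividing through by 242 gives the monic gcd n - 1.
Then lcm(f, g) = f·g / gcd(f, g); expanding and making the result monic gives the answer.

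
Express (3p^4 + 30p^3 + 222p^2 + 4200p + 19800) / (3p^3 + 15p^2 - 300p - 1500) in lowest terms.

(p^3 + 74p + 660)/(p^2 - 5p - 50)

Euclidean algorithm in ℚ[p]:
  3p^4 + 30p^3 + 222p^2 + 4200p + 19800 = (p + 5)(3p^3 + 15p^2 - 300p - 1500) + (447p^2 + 7200p + 27300)
  3p^3 + 15p^2 - 300p - 1500 = ((1/149)p - 1655/22201)(447p^2 + 7200p + 27300) + ((1188000/22201)p + 11880000/22201)
  447p^2 + 7200p + 27300 = ((3307949/396000)p + 2020291/39600)((1188000/22201)p + 11880000/22201) + (0)
Last nonzero remainder: (1188000/22201)p + 11880000/22201. Dividing through by 1188000/22201 gives the monic gcd p + 10.
Cancel p + 10 from numerator and denominator to get the reduced form.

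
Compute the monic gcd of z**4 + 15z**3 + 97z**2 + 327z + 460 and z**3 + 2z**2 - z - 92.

Repeated division with remainder:
  z**4 + 15z**3 + 97z**2 + 327z + 460 = (z + 13)(z**3 + 2z**2 - z - 92) + (72z**2 + 432z + 1656)
  z**3 + 2z**2 - z - 92 = ((1/72)z - 1/18)(72z**2 + 432z + 1656) + (0)
Last nonzero remainder: 72z**2 + 432z + 1656. Dividing through by 72 gives the monic gcd z**2 + 6z + 23.

z**2 + 6z + 23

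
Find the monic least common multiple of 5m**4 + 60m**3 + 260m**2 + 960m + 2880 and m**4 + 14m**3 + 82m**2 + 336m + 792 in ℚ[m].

m**6 + 14m**5 + 98m**4 + 560m**3 + 2104m**2 + 5376m + 12672

Repeated division with remainder:
  5m**4 + 60m**3 + 260m**2 + 960m + 2880 = (5)(m**4 + 14m**3 + 82m**2 + 336m + 792) + (-10m**3 - 150m**2 - 720m - 1080)
  m**4 + 14m**3 + 82m**2 + 336m + 792 = (-(1/10)m + 1/10)(-10m**3 - 150m**2 - 720m - 1080) + (25m**2 + 300m + 900)
  -10m**3 - 150m**2 - 720m - 1080 = (-(2/5)m - 6/5)(25m**2 + 300m + 900) + (0)
Last nonzero remainder: 25m**2 + 300m + 900. Dividing through by 25 gives the monic gcd m**2 + 12m + 36.
Then lcm(f, g) = f·g / gcd(f, g); expanding and making the result monic gives the answer.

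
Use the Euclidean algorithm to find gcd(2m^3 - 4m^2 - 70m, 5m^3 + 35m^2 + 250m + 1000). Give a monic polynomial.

Euclidean algorithm in ℚ[m]:
  2m^3 - 4m^2 - 70m = (2/5)(5m^3 + 35m^2 + 250m + 1000) + (-18m^2 - 170m - 400)
  5m^3 + 35m^2 + 250m + 1000 = (-(5/18)m + 55/81)(-18m^2 - 170m - 400) + ((20600/81)m + 103000/81)
  -18m^2 - 170m - 400 = (-(729/10300)m - 162/515)((20600/81)m + 103000/81) + (0)
Last nonzero remainder: (20600/81)m + 103000/81. Dividing through by 20600/81 gives the monic gcd m + 5.

m + 5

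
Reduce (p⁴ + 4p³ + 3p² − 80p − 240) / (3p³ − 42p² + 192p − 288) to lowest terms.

(p³ + 8p² + 35p + 60)/(3p² − 30p + 72)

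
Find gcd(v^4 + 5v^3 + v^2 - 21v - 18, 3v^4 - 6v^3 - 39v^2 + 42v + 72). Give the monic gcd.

By polynomial division,
  v^4 + 5v^3 + v^2 - 21v - 18 = (1/3)(3v^4 - 6v^3 - 39v^2 + 42v + 72) + (7v^3 + 14v^2 - 35v - 42)
  3v^4 - 6v^3 - 39v^2 + 42v + 72 = ((3/7)v - 12/7)(7v^3 + 14v^2 - 35v - 42) + (0)
Last nonzero remainder: 7v^3 + 14v^2 - 35v - 42. Dividing through by 7 gives the monic gcd v^3 + 2v^2 - 5v - 6.

v^3 + 2v^2 - 5v - 6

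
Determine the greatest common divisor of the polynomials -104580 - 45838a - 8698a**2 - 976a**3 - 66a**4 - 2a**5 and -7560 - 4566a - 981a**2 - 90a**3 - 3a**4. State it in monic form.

By polynomial division,
  -2a**5 - 66a**4 - 976a**3 - 8698a**2 - 45838a - 104580 = ((2/3)a + 2)(-3a**4 - 90a**3 - 981a**2 - 4566a - 7560) + (-142a**3 - 3692a**2 - 31666a - 89460)
  -3a**4 - 90a**3 - 981a**2 - 4566a - 7560 = ((3/142)a + 6/71)(-142a**3 - 3692a**2 - 31666a - 89460) + (0)
Last nonzero remainder: -142a**3 - 3692a**2 - 31666a - 89460. Dividing through by -142 gives the monic gcd a**3 + 26a**2 + 223a + 630.

630 + 223a + 26a**2 + a**3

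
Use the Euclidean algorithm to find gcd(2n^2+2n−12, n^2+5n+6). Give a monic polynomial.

n+3

By polynomial division,
  2n^2+2n−12 = (2)(n^2+5n+6) + (−8n−24)
  n^2+5n+6 = (−(1/8)n−1/4)(−8n−24) + (0)
Last nonzero remainder: −8n−24. Dividing through by −8 gives the monic gcd n+3.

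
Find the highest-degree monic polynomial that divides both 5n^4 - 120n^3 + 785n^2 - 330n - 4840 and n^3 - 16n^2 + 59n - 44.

n^2 - 15n + 44

Repeated division with remainder:
  5n^4 - 120n^3 + 785n^2 - 330n - 4840 = (5n - 40)(n^3 - 16n^2 + 59n - 44) + (-150n^2 + 2250n - 6600)
  n^3 - 16n^2 + 59n - 44 = (-(1/150)n + 1/150)(-150n^2 + 2250n - 6600) + (0)
Last nonzero remainder: -150n^2 + 2250n - 6600. Dividing through by -150 gives the monic gcd n^2 - 15n + 44.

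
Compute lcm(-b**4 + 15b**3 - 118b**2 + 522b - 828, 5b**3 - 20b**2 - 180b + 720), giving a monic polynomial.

By polynomial division,
  -b**4 + 15b**3 - 118b**2 + 522b - 828 = (-(1/5)b + 11/5)(5b**3 - 20b**2 - 180b + 720) + (-110b**2 + 1062b - 2412)
  5b**3 - 20b**2 - 180b + 720 = (-(1/22)b - 311/1210)(-110b**2 + 1062b - 2412) + (-(10089/605)b + 60534/605)
  -110b**2 + 1062b - 2412 = ((66550/10089)b - 81070/3363)(-(10089/605)b + 60534/605) + (0)
Last nonzero remainder: -(10089/605)b + 60534/605. Dividing through by -10089/605 gives the monic gcd b - 6.
Then lcm(f, g) = f·g / gcd(f, g); expanding and making the result monic gives the answer.

b**6 - 13b**5 + 64b**4 + 74b**3 - 3048b**2 + 14184b - 19872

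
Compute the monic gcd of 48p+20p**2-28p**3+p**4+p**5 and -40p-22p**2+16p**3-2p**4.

-4p-3p**2+p**3

Euclidean algorithm in ℚ[p]:
  p**5+p**4-28p**3+20p**2+48p = (-(1/2)p-9/2)(-2p**4+16p**3-22p**2-40p) + (33p**3-99p**2-132p)
  -2p**4+16p**3-22p**2-40p = (-(2/33)p+10/33)(33p**3-99p**2-132p) + (0)
Last nonzero remainder: 33p**3-99p**2-132p. Dividing through by 33 gives the monic gcd p**3-3p**2-4p.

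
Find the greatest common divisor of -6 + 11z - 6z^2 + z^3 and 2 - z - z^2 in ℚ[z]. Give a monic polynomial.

Repeated division with remainder:
  z^3 - 6z^2 + 11z - 6 = (-z + 7)(-z^2 - z + 2) + (20z - 20)
  -z^2 - z + 2 = (-(1/20)z - 1/10)(20z - 20) + (0)
Last nonzero remainder: 20z - 20. Dividing through by 20 gives the monic gcd z - 1.

-1 + z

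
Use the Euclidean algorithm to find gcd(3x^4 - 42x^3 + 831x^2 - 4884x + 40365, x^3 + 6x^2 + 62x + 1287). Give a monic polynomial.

x^2 - 5x + 117

Apply the Euclidean algorithm:
  3x^4 - 42x^3 + 831x^2 - 4884x + 40365 = (3x - 60)(x^3 + 6x^2 + 62x + 1287) + (1005x^2 - 5025x + 117585)
  x^3 + 6x^2 + 62x + 1287 = ((1/1005)x + 11/1005)(1005x^2 - 5025x + 117585) + (0)
Last nonzero remainder: 1005x^2 - 5025x + 117585. Dividing through by 1005 gives the monic gcd x^2 - 5x + 117.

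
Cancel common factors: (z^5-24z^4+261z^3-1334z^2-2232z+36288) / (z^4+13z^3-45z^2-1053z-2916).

(z^3-19z^2+202z-1008)/(z^2+18z+81)

Repeated division with remainder:
  z^5-24z^4+261z^3-1334z^2-2232z+36288 = (z-37)(z^4+13z^3-45z^2-1053z-2916) + (787z^3-1946z^2-38277z-71604)
  z^4+13z^3-45z^2-1053z-2916 = ((1/787)z+12177/619369)(787z^3-1946z^2-38277z-71604) + ((25948836/619369)z^2-(129744180/619369)z-934158096/619369)
  787z^3-1946z^2-38277z-71604 = ((487443403/25948836)z+136880549/2883204)((25948836/619369)z^2-(129744180/619369)z-934158096/619369) + (0)
Last nonzero remainder: (25948836/619369)z^2-(129744180/619369)z-934158096/619369. Dividing through by 25948836/619369 gives the monic gcd z^2-5z-36.
Cancel z^2-5z-36 from numerator and denominator to get the reduced form.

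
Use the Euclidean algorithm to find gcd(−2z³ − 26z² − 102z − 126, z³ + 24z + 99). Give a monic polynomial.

By polynomial division,
  −2z³ − 26z² − 102z − 126 = (−2)(z³ + 24z + 99) + (−26z² − 54z + 72)
  z³ + 24z + 99 = (−(1/26)z + 27/338)(−26z² − 54z + 72) + ((5253/169)z + 15759/169)
  −26z² − 54z + 72 = (−(4394/5253)z + 1352/1751)((5253/169)z + 15759/169) + (0)
Last nonzero remainder: (5253/169)z + 15759/169. Dividing through by 5253/169 gives the monic gcd z + 3.

z + 3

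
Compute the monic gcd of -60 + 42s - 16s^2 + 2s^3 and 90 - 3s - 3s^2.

-5 + s

Repeated division with remainder:
  2s^3 - 16s^2 + 42s - 60 = (-(2/3)s + 6)(-3s^2 - 3s + 90) + (120s - 600)
  -3s^2 - 3s + 90 = (-(1/40)s - 3/20)(120s - 600) + (0)
Last nonzero remainder: 120s - 600. Dividing through by 120 gives the monic gcd s - 5.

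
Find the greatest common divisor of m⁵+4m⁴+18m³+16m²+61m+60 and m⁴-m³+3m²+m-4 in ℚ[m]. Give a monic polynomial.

Apply the Euclidean algorithm:
  m⁵+4m⁴+18m³+16m²+61m+60 = (m+5)(m⁴-m³+3m²+m-4) + (20m³+60m+80)
  m⁴-m³+3m²+m-4 = ((1/20)m-1/20)(20m³+60m+80) + (0)
Last nonzero remainder: 20m³+60m+80. Dividing through by 20 gives the monic gcd m³+3m+4.

m³+3m+4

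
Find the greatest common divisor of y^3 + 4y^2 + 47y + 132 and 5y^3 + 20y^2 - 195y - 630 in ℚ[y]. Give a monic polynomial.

Repeated division with remainder:
  y^3 + 4y^2 + 47y + 132 = (1/5)(5y^3 + 20y^2 - 195y - 630) + (86y + 258)
  5y^3 + 20y^2 - 195y - 630 = ((5/86)y^2 + (5/86)y - 105/43)(86y + 258) + (0)
Last nonzero remainder: 86y + 258. Dividing through by 86 gives the monic gcd y + 3.

y + 3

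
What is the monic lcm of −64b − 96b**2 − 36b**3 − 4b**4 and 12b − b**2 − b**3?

By polynomial division,
  −4b**4 − 36b**3 − 96b**2 − 64b = (4b + 32)(−b**3 − b**2 + 12b) + (−112b**2 − 448b)
  −b**3 − b**2 + 12b = ((1/112)b − 3/112)(−112b**2 − 448b) + (0)
Last nonzero remainder: −112b**2 − 448b. Dividing through by −112 gives the monic gcd b**2 + 4b.
Then lcm(f, g) = f·g / gcd(f, g); expanding and making the result monic gives the answer.

−48b − 56b**2 − 3b**3 + 6b**4 + b**5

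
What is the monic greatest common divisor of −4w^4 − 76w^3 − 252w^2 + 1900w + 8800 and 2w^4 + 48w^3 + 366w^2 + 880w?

Euclidean algorithm in ℚ[w]:
  −4w^4 − 76w^3 − 252w^2 + 1900w + 8800 = (−2)(2w^4 + 48w^3 + 366w^2 + 880w) + (20w^3 + 480w^2 + 3660w + 8800)
  2w^4 + 48w^3 + 366w^2 + 880w = ((1/10)w)(20w^3 + 480w^2 + 3660w + 8800) + (0)
Last nonzero remainder: 20w^3 + 480w^2 + 3660w + 8800. Dividing through by 20 gives the monic gcd w^3 + 24w^2 + 183w + 440.

w^3 + 24w^2 + 183w + 440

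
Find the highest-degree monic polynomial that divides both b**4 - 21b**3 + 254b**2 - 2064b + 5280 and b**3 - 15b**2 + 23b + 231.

b - 11

Euclidean algorithm in ℚ[b]:
  b**4 - 21b**3 + 254b**2 - 2064b + 5280 = (b - 6)(b**3 - 15b**2 + 23b + 231) + (141b**2 - 2157b + 6666)
  b**3 - 15b**2 + 23b + 231 = ((1/141)b + 14/6627)(141b**2 - 2157b + 6666) + (-(43561/2209)b + 479171/2209)
  141b**2 - 2157b + 6666 = (-(311469/43561)b + 1338654/43561)(-(43561/2209)b + 479171/2209) + (0)
Last nonzero remainder: -(43561/2209)b + 479171/2209. Dividing through by -43561/2209 gives the monic gcd b - 11.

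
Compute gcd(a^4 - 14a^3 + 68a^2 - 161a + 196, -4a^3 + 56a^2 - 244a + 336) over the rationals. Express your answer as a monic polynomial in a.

Repeated division with remainder:
  a^4 - 14a^3 + 68a^2 - 161a + 196 = (-(1/4)a)(-4a^3 + 56a^2 - 244a + 336) + (7a^2 - 77a + 196)
  -4a^3 + 56a^2 - 244a + 336 = (-(4/7)a + 12/7)(7a^2 - 77a + 196) + (0)
Last nonzero remainder: 7a^2 - 77a + 196. Dividing through by 7 gives the monic gcd a^2 - 11a + 28.

a^2 - 11a + 28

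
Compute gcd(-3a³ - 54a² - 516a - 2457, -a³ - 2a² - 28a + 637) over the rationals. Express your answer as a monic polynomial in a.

a² + 9a + 91

Apply the Euclidean algorithm:
  -3a³ - 54a² - 516a - 2457 = (3)(-a³ - 2a² - 28a + 637) + (-48a² - 432a - 4368)
  -a³ - 2a² - 28a + 637 = ((1/48)a - 7/48)(-48a² - 432a - 4368) + (0)
Last nonzero remainder: -48a² - 432a - 4368. Dividing through by -48 gives the monic gcd a² + 9a + 91.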